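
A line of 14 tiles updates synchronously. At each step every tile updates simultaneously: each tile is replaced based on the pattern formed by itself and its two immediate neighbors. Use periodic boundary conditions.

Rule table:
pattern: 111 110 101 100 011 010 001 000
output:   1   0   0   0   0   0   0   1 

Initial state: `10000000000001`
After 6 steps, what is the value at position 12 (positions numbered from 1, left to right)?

0

00111111111100
10011111111001
00001111110000
11100111100111
11000011000011
10011000011001
position 12 holds 0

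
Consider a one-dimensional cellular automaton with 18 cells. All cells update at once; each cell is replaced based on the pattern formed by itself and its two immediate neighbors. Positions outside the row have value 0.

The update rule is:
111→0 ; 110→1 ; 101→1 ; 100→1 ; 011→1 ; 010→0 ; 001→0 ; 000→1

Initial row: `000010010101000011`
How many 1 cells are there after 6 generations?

111001001010111011
101100100101101111
011110010011111001
010011001010001100
001011100101101111
100110110011111001
count of 1: 11

11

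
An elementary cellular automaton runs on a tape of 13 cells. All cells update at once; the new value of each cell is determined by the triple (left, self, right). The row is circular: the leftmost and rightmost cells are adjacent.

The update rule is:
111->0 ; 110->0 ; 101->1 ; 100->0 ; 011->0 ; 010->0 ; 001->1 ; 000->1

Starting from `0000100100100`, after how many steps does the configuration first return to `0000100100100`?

step 1: 1111001001001
step 2: 0000010010010
step 3: 1111100100100
step 4: 0000001001001
step 5: 0111110010010
step 6: 1000000100100
step 7: 0011111001001
step 8: 0100000010010
step 9: 1001111100100
step 10: 0010000001001
step 11: 0100111110010
step 12: 1001000000100
step 13: 0010011111001
step 14: 0100100000010
step 15: 1001001111100
step 16: 0010010000001
step 17: 0100100111110
step 18: 1001001000000
step 19: 0010010011111
step 20: 0100100100000
step 21: 1001001001111
step 22: 0010010010000
step 23: 1100100100111
step 24: 0001001001000
step 25: 1110010010011
step 26: 0000100100100

26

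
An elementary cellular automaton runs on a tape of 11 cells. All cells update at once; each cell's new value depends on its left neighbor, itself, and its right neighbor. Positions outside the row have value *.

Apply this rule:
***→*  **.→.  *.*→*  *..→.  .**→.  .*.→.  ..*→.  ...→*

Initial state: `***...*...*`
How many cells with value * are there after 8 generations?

3

**..*...*..
*.....*....
..***...**.
...*..*...*
.*......*..
*..****....
....**..**.
.**.......*
count of *: 3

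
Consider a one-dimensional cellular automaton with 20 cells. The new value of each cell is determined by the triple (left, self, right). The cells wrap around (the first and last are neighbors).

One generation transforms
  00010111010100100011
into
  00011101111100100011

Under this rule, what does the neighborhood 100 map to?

At position 0 the neighborhood is 100; the next row has 0 there.

0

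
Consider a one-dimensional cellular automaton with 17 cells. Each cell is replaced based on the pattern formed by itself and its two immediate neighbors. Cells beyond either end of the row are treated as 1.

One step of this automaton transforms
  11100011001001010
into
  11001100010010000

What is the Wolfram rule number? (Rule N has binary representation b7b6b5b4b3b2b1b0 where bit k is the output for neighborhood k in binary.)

position 0: 111 → 1  (bit 7 = 1)
position 2: 110 → 0  (bit 6 = 0)
position 14: 101 → 0  (bit 5 = 0)
position 3: 100 → 0  (bit 4 = 0)
position 6: 011 → 0  (bit 3 = 0)
position 10: 010 → 0  (bit 2 = 0)
position 5: 001 → 1  (bit 1 = 1)
position 4: 000 → 1  (bit 0 = 1)
bits b7..b0 = 10000011 = 131

131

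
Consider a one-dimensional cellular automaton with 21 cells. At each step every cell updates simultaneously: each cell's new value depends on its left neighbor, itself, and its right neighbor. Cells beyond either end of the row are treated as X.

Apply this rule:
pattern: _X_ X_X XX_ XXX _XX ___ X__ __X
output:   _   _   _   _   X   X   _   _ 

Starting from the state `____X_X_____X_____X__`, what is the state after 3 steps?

____X_____X_____X_X__

_XX_____XXX___XXX____
_X__XXX_X___X_X___XX_
____X_____X_____X_X__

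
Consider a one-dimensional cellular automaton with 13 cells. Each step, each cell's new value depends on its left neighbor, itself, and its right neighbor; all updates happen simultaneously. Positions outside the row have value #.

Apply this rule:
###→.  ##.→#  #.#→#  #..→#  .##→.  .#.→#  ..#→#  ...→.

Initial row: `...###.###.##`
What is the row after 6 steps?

....###.##.##

step 1: #.#..##..##..
step 2: #####.###.###
step 3: ....##..##...
step 4: #..#.###.##.#
step 5: #####..##.##.
step 6: ....###.##.##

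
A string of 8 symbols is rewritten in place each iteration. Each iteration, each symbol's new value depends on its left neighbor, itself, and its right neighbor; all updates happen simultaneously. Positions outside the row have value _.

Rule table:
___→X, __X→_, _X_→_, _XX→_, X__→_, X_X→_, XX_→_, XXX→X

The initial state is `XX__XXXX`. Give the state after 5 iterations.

XXXXX___

_____XX_
XXXX____
_XX__XXX
______X_
XXXXX___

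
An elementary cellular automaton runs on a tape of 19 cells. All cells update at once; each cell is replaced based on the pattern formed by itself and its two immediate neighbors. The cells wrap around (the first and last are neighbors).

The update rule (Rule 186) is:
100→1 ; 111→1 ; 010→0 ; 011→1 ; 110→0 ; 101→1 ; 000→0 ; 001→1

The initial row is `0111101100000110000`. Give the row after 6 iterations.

1101010110101011110

1111011010001101000
1110110101011010101
1101101010110101011
1011010101101010111
0110101011010101111
1101010110101011110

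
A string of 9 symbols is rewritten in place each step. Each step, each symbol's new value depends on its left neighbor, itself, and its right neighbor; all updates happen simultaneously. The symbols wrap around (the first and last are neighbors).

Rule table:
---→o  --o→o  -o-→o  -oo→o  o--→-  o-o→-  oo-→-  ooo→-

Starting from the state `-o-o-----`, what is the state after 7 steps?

oo-o-oooo
---o-o---
oooo-o-oo
-----o-o-
oooooo-o-
o------o-
o-oooooo-

o-oooooo-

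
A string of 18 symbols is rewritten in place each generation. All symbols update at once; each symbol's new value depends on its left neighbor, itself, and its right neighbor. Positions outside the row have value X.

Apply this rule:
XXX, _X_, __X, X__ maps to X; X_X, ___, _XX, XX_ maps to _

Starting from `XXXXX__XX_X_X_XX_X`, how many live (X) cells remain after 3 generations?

XXXX_XX___X_X_____
XXX____X_XX_XX___X
XX_X__XX______X_X_
count of X: 7

7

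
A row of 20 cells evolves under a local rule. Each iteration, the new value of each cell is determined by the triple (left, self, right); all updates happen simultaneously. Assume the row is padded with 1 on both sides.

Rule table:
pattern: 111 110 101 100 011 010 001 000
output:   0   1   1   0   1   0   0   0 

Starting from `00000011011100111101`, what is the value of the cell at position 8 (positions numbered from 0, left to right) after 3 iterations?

iteration 1: 00000011110100100111
iteration 2: 00000010011000000100
iteration 3: 00000000011000000000
position 8 holds 0

0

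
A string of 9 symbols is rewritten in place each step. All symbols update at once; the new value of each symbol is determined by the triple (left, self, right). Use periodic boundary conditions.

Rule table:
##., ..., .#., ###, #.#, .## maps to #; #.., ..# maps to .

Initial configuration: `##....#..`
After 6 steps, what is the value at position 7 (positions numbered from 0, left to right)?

##.##.#..
#######..
#######..  (fixed point — unchanged through step 6)
position 7 holds .

.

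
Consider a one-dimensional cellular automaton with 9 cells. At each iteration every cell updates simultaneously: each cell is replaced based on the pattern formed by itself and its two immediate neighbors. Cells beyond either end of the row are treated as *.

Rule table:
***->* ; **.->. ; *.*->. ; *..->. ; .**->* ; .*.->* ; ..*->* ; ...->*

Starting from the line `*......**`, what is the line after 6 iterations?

..*******
.********
.********  (fixed point — unchanged through iteration 6)

.********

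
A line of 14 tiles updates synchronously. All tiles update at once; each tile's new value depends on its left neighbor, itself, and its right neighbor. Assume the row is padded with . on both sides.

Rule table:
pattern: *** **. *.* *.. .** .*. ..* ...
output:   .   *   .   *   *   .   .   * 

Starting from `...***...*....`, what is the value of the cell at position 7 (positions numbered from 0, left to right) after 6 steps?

.

step 1: **.*.***..****
step 2: **...*.**.*..*
step 3: ****...**..*..
step 4: *..***.***..**
step 5: .*.*.*.*.**.**
step 6: .........**.**
position 7 holds .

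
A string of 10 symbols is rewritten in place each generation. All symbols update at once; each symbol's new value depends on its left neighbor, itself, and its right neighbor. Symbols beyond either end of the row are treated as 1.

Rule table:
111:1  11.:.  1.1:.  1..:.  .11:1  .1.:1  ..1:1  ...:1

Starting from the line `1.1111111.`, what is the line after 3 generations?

..111111..
.111111..1
.11111..11

.11111..11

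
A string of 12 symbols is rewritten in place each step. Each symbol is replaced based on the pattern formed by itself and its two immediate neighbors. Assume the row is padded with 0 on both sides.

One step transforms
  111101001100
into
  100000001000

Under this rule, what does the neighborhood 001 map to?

0

At position 7 the neighborhood is 001; the next row has 0 there.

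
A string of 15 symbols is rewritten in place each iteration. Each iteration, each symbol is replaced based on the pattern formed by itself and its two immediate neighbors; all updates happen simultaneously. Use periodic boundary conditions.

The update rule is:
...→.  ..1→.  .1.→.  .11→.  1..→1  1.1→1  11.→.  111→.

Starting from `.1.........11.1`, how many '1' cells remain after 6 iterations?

iteration 1: 1.1..........1.
iteration 2: .1.1..........1
iteration 3: 1.1.1..........
iteration 4: .1.1.1.........
iteration 5: ..1.1.1........
iteration 6: ...1.1.1.......
count of 1: 3

3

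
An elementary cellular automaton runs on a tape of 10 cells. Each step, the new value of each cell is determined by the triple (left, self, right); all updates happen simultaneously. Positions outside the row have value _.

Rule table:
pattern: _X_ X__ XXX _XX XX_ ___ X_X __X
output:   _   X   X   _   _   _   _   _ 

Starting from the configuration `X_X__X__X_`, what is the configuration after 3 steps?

___X__X__X
____X__X__
_____X__X_

_____X__X_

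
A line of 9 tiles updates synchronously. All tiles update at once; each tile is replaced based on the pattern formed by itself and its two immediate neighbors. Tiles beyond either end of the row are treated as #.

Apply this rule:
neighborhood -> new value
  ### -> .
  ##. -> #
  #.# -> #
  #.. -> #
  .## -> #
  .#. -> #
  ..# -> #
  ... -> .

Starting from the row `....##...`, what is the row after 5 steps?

step 1: #..####.#
step 2: ####..###
step 3: ...####..
step 4: #.##..###
step 5: #######..

#######..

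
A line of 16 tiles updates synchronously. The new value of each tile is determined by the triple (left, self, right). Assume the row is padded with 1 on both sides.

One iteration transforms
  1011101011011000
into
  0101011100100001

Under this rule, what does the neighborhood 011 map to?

At position 2 the neighborhood is 011; the next row has 0 there.

0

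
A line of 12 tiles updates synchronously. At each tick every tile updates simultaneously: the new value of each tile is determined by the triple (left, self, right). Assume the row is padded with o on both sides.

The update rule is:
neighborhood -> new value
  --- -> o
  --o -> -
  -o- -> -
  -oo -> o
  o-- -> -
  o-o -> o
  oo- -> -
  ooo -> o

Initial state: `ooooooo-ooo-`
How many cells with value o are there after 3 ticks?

tick 1: oooooo-ooo-o
tick 2: ooooo-ooo-oo
tick 3: oooo-ooo-ooo
count of o: 10

10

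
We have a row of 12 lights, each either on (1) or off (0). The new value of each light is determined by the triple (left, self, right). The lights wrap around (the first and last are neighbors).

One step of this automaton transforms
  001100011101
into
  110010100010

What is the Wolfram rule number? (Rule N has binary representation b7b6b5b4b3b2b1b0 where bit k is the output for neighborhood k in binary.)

position 8: 111 → 0  (bit 7 = 0)
position 3: 110 → 0  (bit 6 = 0)
position 10: 101 → 1  (bit 5 = 1)
position 0: 100 → 1  (bit 4 = 1)
position 2: 011 → 0  (bit 3 = 0)
position 11: 010 → 0  (bit 2 = 0)
position 1: 001 → 1  (bit 1 = 1)
position 5: 000 → 0  (bit 0 = 0)
bits b7..b0 = 00110010 = 50

50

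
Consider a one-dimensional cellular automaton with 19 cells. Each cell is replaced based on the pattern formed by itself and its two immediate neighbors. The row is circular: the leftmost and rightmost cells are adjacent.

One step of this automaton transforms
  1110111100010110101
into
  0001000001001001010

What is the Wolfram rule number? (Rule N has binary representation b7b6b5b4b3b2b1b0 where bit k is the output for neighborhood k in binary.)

position 0: 111 → 0  (bit 7 = 0)
position 2: 110 → 0  (bit 6 = 0)
position 3: 101 → 1  (bit 5 = 1)
position 8: 100 → 0  (bit 4 = 0)
position 4: 011 → 0  (bit 3 = 0)
position 11: 010 → 0  (bit 2 = 0)
position 10: 001 → 0  (bit 1 = 0)
position 9: 000 → 1  (bit 0 = 1)
bits b7..b0 = 00100001 = 33

33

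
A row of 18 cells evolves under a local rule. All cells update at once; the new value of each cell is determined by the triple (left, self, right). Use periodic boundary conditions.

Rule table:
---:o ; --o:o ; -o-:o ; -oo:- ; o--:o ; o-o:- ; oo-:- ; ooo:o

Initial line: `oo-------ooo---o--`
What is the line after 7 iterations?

--------ooooo--ooo

--ooooooo-o-oooooo
oo-ooooo--o--oooo-
----ooo-ooooo-oo--
oooo-o---ooo----oo
ooo--oooo-o-oooo-o
oo-oo-oo--o--oo---
--------ooooo--ooo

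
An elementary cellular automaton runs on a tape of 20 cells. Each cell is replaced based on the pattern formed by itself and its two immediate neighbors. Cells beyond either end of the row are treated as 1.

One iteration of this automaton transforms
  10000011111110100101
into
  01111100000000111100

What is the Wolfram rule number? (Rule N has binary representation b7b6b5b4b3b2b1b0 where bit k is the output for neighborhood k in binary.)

23

position 7: 111 → 0  (bit 7 = 0)
position 0: 110 → 0  (bit 6 = 0)
position 13: 101 → 0  (bit 5 = 0)
position 1: 100 → 1  (bit 4 = 1)
position 6: 011 → 0  (bit 3 = 0)
position 14: 010 → 1  (bit 2 = 1)
position 5: 001 → 1  (bit 1 = 1)
position 2: 000 → 1  (bit 0 = 1)
bits b7..b0 = 00010111 = 23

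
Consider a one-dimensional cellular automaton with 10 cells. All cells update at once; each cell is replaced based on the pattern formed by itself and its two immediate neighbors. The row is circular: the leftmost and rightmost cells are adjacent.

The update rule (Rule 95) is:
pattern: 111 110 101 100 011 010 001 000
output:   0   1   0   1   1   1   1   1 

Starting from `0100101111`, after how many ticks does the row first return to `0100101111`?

tick 1: 0111101001
tick 2: 0100101111

2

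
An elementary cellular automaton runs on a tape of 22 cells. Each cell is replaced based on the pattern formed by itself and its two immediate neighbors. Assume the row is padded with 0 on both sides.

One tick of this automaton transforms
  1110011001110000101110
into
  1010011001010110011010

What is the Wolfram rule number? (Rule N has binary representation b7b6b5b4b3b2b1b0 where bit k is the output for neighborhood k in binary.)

position 1: 111 → 0  (bit 7 = 0)
position 2: 110 → 1  (bit 6 = 1)
position 17: 101 → 1  (bit 5 = 1)
position 3: 100 → 0  (bit 4 = 0)
position 0: 011 → 1  (bit 3 = 1)
position 16: 010 → 0  (bit 2 = 0)
position 4: 001 → 0  (bit 1 = 0)
position 13: 000 → 1  (bit 0 = 1)
bits b7..b0 = 01101001 = 105

105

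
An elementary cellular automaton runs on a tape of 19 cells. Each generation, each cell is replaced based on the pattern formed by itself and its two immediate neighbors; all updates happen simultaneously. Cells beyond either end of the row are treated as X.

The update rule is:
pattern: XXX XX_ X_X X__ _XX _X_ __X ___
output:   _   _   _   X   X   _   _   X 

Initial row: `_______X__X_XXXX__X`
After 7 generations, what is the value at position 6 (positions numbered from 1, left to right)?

_

XXXXXX__X___X___X_X
______X__XX__XX___X
XXXXX__X_X_X_X_XX_X
_____X_________X__X
XXXX__XXXXXXXX__X_X
____X_X_______X___X
XXX____XXXXXX__XX_X
position 6 holds _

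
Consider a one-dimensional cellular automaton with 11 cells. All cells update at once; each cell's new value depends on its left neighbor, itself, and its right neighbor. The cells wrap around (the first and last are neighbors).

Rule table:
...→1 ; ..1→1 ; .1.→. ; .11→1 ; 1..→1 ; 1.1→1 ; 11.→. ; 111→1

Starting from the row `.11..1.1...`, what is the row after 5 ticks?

11.11.1.111
1.11.1.1111
.11.1.11111
11.1.11111.
1.1.11111.1

1.1.11111.1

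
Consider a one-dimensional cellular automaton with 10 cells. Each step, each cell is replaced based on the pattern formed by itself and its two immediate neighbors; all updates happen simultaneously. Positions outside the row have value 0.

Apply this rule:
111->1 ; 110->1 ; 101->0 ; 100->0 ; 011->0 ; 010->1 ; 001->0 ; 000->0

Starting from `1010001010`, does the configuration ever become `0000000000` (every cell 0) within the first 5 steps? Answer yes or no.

step 1: 1010001010  (fixed point — unchanged through step 5)
step 5 is 1010001010, still not uniform 0

no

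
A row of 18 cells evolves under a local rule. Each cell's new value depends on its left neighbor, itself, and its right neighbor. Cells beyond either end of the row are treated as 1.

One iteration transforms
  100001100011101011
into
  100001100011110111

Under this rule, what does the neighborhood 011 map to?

At position 5 the neighborhood is 011; the next row has 1 there.

1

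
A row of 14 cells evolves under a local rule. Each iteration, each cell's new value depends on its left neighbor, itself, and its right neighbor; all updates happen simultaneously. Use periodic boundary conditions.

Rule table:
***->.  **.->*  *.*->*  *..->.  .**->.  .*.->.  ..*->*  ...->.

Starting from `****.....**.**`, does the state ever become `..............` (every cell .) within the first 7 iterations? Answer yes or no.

no

...*....*.**..
..*....*.*.*..
.*....*.*.*...
*....*.*.*....
....*.*.*....*
...*.*.*....*.
..*.*.*....*..
iteration 7 is ..*.*.*....*.., still not uniform .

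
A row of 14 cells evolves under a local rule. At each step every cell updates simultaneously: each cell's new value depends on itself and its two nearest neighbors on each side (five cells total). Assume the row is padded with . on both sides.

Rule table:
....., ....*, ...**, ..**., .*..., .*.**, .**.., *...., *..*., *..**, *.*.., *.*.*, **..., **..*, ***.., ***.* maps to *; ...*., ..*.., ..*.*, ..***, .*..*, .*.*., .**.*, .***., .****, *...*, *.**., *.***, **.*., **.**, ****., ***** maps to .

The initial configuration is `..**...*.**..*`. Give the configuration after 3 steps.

*****...*.***.
....**...*..**
*******....***

*******....***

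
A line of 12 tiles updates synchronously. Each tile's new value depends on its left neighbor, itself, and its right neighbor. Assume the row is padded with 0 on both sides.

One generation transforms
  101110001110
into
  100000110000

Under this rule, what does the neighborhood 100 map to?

At position 5 the neighborhood is 100; the next row has 0 there.

0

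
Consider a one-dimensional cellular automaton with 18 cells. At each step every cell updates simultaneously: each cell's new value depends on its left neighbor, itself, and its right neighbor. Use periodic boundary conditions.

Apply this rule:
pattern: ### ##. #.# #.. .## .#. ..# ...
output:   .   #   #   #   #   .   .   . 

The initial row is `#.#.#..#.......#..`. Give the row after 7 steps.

.#.#.#..#.......#.
..#.#.#..#.......#
#..#.#.#..#.......
.#..#.#.#..#......
..#..#.#.#..#.....
...#..#.#.#..#....
....#..#.#.#..#...

....#..#.#.#..#...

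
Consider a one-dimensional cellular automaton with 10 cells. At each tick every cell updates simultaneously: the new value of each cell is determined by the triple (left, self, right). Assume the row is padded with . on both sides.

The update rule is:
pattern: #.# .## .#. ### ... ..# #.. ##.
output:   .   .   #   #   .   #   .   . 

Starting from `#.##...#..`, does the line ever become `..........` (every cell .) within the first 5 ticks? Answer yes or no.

#.....##..
#....#....
#...##....
#..#......
#.##......
tick 5 is #.##......, still not uniform .

no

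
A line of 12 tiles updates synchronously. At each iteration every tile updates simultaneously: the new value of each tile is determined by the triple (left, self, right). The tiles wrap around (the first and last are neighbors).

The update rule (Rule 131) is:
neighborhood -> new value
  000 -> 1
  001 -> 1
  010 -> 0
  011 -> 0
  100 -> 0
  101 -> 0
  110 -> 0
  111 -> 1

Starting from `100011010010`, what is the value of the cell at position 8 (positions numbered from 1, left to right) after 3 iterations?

001100000100
110001111001
100110110010
position 8 holds 1

1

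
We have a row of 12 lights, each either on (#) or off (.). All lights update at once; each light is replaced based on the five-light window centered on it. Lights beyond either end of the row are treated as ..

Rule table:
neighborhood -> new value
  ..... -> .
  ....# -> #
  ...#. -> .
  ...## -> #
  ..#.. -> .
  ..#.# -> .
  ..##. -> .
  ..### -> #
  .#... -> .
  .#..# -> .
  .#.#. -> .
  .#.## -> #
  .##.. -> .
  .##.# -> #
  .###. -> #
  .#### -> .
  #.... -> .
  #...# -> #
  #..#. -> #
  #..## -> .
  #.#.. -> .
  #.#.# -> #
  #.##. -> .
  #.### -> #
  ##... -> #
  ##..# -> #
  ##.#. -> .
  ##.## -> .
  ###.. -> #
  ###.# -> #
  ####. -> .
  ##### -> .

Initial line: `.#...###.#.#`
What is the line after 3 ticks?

...#####.#..
.###...#....
######......

######......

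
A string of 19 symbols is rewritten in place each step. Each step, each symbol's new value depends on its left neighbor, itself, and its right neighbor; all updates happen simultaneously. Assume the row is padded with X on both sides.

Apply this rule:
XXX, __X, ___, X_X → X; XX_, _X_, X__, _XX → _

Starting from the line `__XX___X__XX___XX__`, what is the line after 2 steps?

X__XX___X__XX___XX_

step 1: _X___XX__X___XX___X
step 2: X__XX___X__XX___XX_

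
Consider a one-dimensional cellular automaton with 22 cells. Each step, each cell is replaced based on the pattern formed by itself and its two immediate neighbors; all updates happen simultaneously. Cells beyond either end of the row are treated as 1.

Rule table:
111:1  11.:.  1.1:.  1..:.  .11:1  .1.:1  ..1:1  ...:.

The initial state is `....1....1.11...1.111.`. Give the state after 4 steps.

.1...11..11..1..11..11

...11...11.1...11.11..
..11...11..1..11..1..1
.11...11..11.11..11.11
.1...11..11..1..11..11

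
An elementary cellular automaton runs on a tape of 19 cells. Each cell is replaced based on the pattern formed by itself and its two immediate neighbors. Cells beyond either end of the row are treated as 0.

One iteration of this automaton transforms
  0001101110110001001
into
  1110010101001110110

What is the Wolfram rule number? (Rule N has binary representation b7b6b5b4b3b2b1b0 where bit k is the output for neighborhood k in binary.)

position 7: 111 → 1  (bit 7 = 1)
position 4: 110 → 0  (bit 6 = 0)
position 5: 101 → 1  (bit 5 = 1)
position 12: 100 → 1  (bit 4 = 1)
position 3: 011 → 0  (bit 3 = 0)
position 15: 010 → 0  (bit 2 = 0)
position 2: 001 → 1  (bit 1 = 1)
position 0: 000 → 1  (bit 0 = 1)
bits b7..b0 = 10110011 = 179

179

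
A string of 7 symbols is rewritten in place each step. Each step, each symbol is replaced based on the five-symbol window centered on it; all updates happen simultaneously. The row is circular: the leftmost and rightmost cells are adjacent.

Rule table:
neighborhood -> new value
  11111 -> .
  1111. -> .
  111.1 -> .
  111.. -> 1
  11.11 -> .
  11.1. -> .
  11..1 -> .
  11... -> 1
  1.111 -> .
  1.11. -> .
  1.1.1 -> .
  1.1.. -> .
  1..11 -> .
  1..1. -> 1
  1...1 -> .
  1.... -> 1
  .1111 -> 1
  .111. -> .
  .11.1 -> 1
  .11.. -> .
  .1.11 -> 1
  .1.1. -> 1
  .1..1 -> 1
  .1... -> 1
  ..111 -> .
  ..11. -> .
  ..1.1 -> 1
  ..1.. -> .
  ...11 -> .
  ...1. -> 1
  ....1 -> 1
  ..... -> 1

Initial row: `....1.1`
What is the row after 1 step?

111111.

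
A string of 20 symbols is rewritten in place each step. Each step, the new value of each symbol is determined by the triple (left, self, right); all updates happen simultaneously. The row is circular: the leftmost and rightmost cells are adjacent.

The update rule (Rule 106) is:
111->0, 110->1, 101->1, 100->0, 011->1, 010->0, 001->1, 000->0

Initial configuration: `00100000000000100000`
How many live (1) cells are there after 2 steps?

01000000000001000000
10000000000010000000
count of 1: 2

2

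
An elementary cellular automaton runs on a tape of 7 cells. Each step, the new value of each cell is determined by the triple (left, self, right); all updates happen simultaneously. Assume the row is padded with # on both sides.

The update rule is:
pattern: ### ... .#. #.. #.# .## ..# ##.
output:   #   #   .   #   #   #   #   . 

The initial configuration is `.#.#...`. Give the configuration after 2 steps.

.#.####

#.#.###
.#.####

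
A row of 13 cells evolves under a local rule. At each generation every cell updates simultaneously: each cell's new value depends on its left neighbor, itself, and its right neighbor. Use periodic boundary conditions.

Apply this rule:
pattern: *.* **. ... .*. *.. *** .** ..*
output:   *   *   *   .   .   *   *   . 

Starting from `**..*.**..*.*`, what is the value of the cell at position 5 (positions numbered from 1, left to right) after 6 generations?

*

generation 1: **...***...**
generation 2: **.*.***.*.**
generation 3: ***.*****.***
generation 4: *************
generation 5: *************  (fixed point — unchanged through generation 6)
position 5 holds *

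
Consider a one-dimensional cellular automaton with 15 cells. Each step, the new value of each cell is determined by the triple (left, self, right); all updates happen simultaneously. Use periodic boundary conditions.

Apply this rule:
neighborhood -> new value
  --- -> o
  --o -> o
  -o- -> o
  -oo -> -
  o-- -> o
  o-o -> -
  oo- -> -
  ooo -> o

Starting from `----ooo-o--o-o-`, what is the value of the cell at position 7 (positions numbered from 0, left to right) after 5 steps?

o

oooo-o--oooo-oo
ooo--ooo-oo---o
oo-oo-o----ooo-
------ooooo-o--
oooooo-ooo--ooo
position 7 holds o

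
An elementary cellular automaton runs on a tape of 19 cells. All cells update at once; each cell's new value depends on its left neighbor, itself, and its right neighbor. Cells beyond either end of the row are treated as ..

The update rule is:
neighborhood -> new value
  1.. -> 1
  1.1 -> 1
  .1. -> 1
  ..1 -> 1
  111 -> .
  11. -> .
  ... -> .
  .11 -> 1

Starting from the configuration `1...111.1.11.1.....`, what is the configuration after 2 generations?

1.11.111...11..1...

11.11..1111.111....
1.11.111...11..1...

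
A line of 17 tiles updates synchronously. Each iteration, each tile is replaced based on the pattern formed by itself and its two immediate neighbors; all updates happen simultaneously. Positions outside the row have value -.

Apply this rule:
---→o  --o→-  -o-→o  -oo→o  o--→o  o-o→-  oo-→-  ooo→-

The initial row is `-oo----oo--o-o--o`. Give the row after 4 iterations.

-o-o---o-o-o-o--o

-o-ooo-o-o-o-oo-o
-o-o---o-o-o-o--o
-o-ooo-o-o-o-oo-o  (repeats iteration 1; period 2)
iteration 4: -o-o---o-o-o-o--o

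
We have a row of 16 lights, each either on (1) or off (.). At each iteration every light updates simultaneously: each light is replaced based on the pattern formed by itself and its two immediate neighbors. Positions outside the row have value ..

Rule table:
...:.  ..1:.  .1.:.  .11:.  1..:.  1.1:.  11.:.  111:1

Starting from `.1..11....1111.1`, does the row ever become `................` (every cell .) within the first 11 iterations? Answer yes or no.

yes

...........11...
................
all cells are . at iteration 2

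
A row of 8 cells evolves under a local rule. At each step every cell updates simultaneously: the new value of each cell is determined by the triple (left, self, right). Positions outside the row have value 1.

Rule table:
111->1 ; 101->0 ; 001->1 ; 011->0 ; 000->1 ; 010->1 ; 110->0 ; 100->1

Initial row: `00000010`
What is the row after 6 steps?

11111110
11111100
11111011
11110001
11101110
11000100

11000100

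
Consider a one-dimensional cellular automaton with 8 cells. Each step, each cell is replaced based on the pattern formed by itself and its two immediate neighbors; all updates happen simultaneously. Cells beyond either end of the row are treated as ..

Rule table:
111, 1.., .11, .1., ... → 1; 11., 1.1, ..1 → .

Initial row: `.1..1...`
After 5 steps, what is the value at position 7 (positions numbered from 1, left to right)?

.

step 1: .11.1111
step 2: .1..111.
step 3: .11.11.1
step 4: .1..1..1
step 5: .11.11.1
position 7 holds .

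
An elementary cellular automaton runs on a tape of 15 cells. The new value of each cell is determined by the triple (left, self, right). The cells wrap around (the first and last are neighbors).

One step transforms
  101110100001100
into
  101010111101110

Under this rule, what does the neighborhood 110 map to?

At position 4 the neighborhood is 110; the next row has 1 there.

1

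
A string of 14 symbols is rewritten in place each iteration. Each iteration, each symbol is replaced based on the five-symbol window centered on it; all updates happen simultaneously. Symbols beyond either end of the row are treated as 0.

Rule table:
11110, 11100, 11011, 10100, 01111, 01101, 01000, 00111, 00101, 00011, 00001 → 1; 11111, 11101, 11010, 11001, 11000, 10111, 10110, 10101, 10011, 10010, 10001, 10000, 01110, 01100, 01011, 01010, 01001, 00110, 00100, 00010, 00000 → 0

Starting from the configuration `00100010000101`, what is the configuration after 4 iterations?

10010010000010

10010001010101
00001001000001
00100000100100
10010010000010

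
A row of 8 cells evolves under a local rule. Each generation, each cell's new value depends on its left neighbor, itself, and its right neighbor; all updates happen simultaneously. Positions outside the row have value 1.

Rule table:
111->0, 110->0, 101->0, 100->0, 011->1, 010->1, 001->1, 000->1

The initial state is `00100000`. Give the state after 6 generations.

01010100

01101111
01001000
01011011
01010010
01010110
01010100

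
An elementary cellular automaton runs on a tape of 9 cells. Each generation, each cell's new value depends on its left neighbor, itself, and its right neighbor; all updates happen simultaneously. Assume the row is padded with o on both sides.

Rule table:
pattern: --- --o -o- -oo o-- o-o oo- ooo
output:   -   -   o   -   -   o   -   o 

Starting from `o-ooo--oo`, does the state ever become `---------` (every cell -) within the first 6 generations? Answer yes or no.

-o-o----o
oooo-----
ooo------
oo-------
o--------
---------
all cells are - at generation 6

yes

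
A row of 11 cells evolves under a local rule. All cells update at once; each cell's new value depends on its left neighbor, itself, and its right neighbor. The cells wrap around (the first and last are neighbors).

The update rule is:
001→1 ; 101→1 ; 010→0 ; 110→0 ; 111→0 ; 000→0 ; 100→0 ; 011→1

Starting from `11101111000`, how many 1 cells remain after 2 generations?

generation 1: 10011000001
generation 2: 00110000011
count of 1: 4

4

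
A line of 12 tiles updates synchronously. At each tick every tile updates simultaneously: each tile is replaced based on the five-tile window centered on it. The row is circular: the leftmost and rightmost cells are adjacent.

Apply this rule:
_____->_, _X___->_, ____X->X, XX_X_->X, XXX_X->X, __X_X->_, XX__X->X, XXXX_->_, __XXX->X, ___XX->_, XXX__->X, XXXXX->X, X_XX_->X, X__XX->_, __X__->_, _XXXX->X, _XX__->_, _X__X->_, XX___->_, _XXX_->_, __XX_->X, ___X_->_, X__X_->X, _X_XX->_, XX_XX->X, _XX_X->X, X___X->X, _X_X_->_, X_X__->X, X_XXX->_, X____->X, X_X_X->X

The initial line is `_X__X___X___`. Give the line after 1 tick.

___X__X___XX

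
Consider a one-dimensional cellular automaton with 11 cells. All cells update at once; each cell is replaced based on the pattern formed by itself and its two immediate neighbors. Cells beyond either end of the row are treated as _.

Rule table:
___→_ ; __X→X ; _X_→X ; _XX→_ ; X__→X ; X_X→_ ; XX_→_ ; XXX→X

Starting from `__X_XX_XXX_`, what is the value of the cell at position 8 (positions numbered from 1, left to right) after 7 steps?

X

_XX_____X_X
X__X___XX_X
XXXXX_X___X
_XXX__XX_XX
X_X_XX_____
X_X___X____
X_XX_XXX___
position 8 holds X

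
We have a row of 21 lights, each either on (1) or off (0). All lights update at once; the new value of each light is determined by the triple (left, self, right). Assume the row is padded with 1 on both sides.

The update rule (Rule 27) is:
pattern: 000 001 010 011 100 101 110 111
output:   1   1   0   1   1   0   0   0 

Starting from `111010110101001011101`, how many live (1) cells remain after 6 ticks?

000000100000110010001
111111011111101101111
000000010000001001000
111111101111110110111
000000001000000100100
111111110111111011011
count of 1: 18

18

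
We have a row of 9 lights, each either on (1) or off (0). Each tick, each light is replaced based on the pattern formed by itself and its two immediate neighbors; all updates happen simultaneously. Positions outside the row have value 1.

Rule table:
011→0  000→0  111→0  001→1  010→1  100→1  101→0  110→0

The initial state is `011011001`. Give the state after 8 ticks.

000100110

000000110
100001000
010011101
011100000
000010001
100111010
011000010
000100110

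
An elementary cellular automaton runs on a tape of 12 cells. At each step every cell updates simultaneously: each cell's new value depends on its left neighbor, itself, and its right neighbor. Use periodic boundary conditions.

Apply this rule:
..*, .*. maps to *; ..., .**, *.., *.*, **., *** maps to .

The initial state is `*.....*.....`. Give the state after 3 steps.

...**....**.

*....**....*
....*.....*.
...**....**.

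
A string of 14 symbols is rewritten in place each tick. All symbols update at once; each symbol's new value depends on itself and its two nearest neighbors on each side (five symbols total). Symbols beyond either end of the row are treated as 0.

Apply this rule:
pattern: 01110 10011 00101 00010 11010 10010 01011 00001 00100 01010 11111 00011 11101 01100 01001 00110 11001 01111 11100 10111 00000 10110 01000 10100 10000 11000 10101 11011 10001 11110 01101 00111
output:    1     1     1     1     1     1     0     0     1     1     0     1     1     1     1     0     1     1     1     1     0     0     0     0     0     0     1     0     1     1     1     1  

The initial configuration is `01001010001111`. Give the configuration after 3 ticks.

tick 1: 11111100111111
tick 2: 11001111110011
tick 3: 01111100111101

01111100111101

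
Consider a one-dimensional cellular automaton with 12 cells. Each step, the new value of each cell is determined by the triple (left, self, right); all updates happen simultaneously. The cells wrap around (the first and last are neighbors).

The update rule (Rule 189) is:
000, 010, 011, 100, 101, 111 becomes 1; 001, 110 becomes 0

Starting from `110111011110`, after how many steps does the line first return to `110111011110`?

12

101110111101
011101111011
111011110110
110111101101
101111011011
011110110111
111101101110
111011011101
110110111011
101101110111
011011101111
110111011110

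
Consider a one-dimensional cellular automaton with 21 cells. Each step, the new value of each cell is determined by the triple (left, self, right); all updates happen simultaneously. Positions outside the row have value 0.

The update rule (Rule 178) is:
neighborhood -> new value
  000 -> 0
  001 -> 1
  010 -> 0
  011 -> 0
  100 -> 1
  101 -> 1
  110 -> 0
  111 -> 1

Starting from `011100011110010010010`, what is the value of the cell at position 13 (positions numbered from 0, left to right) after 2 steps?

101010101101101101101
010101010010010010010
position 13 holds 1

1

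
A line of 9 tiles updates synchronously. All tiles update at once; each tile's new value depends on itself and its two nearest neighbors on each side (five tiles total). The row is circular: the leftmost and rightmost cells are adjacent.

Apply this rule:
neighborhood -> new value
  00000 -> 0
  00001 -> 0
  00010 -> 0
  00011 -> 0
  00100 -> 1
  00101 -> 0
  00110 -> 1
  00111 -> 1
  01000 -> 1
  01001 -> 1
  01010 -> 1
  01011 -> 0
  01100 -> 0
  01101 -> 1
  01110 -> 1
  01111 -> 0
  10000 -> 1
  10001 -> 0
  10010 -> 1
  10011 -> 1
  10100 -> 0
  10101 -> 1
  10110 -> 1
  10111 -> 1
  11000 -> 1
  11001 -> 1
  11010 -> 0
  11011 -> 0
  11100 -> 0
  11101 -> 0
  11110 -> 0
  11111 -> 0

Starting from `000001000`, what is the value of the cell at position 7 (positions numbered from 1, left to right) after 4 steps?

000001110
100001101
011001101
010111101
position 7 holds 1

1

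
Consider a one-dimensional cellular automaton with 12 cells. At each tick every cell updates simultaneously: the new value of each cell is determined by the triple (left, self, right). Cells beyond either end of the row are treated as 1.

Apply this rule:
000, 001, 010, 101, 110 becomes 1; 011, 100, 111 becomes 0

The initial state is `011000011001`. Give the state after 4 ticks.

011111011111

tick 1: 101011101010
tick 2: 111100111111
tick 3: 000101000000
tick 4: 011111011111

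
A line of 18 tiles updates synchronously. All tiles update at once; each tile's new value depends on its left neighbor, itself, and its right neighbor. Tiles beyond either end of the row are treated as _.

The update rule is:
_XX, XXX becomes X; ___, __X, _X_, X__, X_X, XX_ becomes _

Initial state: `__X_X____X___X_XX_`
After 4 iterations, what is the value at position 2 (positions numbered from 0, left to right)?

_

iteration 1: _______________X__
iteration 2: __________________
iteration 3: __________________  (fixed point — unchanged through iteration 4)
position 2 holds _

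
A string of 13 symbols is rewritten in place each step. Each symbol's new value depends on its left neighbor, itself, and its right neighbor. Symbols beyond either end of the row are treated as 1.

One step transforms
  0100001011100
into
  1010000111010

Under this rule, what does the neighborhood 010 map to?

At position 1 the neighborhood is 010; the next row has 0 there.

0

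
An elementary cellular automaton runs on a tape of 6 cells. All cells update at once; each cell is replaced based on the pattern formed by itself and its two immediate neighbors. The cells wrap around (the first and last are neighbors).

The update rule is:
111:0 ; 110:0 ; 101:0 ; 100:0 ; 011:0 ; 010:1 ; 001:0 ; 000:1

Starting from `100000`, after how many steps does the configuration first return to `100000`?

step 1: 101110
step 2: 100000

2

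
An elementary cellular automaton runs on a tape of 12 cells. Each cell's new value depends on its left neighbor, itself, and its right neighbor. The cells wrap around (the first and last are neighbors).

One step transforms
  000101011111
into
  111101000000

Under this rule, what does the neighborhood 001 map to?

1

At position 2 the neighborhood is 001; the next row has 1 there.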